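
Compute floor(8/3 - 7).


8/3 = 2.6667
2.6667 - 7 = -4.3333
floor(-4.3333) = -5

-5


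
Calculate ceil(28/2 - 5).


9


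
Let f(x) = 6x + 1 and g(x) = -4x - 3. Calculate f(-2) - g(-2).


-16


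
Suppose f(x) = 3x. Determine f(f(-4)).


f(-4) = -12
f(-12) = -36

-36


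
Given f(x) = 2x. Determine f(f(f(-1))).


f(-1) = -2
f(-2) = -4
f(-4) = -8

-8


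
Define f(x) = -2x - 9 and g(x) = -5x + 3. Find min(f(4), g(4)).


f(4) = -17
g(4) = -17
min = -17

-17


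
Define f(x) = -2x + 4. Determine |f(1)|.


f(1) = 2
|2| = 2

2


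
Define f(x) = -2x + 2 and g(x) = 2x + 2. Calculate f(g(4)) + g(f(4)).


f(g(4)) = -18
g(f(4)) = -10
Sum = -28

-28


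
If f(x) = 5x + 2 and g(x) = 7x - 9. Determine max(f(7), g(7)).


f(7) = 37
g(7) = 40
max = 40

40


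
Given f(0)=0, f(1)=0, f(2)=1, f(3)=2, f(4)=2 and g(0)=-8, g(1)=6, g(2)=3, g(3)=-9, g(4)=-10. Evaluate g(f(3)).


f(3) = 2
g(2) = 3

3


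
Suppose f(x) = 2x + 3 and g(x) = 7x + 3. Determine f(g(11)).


163


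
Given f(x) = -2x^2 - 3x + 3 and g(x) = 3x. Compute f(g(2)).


-87


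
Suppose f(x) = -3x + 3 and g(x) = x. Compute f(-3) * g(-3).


f(-3) = 12
g(-3) = -3
Product = -36

-36


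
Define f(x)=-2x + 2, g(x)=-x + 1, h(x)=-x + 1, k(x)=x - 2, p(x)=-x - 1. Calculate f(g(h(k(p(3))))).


p(3) = -4
k(-4) = -6
h(-6) = 7
g(7) = -6
f(-6) = 14

14


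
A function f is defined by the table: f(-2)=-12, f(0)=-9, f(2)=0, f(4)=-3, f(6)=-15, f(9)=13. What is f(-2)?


-12


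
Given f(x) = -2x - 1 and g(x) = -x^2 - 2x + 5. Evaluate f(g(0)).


g(0) = 5
f(5) = -11

-11


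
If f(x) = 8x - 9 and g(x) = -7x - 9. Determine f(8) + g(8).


f(8) = 55
g(8) = -65
Sum = -10

-10


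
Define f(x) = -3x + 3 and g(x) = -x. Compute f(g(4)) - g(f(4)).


f(g(4)) = 15
g(f(4)) = 9
Difference = 6

6


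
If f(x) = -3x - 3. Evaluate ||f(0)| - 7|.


f(0) = -3
|-3| = 3
|3 - 7| = 4

4


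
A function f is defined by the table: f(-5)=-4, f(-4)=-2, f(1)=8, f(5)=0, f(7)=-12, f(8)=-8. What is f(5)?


0


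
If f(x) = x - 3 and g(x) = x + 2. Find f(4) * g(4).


f(4) = 1
g(4) = 6
Product = 6

6


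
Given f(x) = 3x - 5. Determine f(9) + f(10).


f(9) = 22
f(10) = 25
Sum = 47

47


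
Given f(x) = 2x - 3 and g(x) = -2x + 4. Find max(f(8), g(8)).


f(8) = 13
g(8) = -12
max = 13

13


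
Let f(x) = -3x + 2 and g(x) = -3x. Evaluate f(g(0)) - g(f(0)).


f(g(0)) = 2
g(f(0)) = -6
Difference = 8

8


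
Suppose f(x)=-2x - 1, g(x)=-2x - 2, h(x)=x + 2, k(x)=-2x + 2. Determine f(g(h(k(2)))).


3


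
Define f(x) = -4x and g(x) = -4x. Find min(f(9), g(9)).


f(9) = -36
g(9) = -36
min = -36

-36


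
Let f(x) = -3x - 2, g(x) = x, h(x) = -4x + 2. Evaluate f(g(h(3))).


h(3) = -10
g(-10) = -10
f(-10) = 28

28


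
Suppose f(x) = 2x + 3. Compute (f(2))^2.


f(2) = 7
(7)^2 = 49

49


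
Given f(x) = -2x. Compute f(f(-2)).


f(-2) = 4
f(4) = -8

-8


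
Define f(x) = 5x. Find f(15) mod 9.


f(15) = 75
75 mod 9 = 3

3


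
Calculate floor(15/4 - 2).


15/4 = 3.75
3.75 - 2 = 1.75
floor(1.75) = 1

1


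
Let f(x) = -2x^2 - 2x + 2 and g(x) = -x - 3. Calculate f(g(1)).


g(1) = -4
f(-4) = (-2)*(-4)^2 - 2*(-4) + 2 = -22

-22


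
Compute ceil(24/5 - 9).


24/5 = 4.8
4.8 - 9 = -4.2
ceil(-4.2) = -4

-4


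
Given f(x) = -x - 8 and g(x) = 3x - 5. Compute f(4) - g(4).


f(4) = -12
g(4) = 7
Difference = -19

-19


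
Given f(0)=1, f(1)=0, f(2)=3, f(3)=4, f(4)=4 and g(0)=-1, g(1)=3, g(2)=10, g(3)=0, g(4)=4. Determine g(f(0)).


f(0) = 1
g(1) = 3

3


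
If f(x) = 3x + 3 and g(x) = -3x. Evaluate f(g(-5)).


g(-5) = 15
f(15) = 48

48


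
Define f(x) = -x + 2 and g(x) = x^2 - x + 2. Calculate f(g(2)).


g(2) = 4
f(4) = -2

-2


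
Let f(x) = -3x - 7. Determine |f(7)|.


28


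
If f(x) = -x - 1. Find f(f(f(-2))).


f(-2) = 1
f(1) = -2
f(-2) = 1

1


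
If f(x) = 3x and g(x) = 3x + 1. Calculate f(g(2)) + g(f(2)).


f(g(2)) = 21
g(f(2)) = 19
Sum = 40

40


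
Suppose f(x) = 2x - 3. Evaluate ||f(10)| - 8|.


f(10) = 17
|17| = 17
|17 - 8| = 9

9


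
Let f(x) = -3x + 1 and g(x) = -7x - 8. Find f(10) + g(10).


f(10) = -29
g(10) = -78
Sum = -107

-107


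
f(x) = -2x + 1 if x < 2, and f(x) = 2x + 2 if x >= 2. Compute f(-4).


-4 satisfies x < 2
f(-4) = 9

9


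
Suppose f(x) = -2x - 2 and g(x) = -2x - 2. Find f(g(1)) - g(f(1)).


0


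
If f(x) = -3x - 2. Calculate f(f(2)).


f(2) = -8
f(-8) = 22

22


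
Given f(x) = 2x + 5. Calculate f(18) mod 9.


f(18) = 41
41 mod 9 = 5

5


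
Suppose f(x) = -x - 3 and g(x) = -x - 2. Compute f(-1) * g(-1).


f(-1) = -2
g(-1) = -1
Product = 2

2


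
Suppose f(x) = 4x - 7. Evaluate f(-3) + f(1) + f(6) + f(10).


f(-3) = -19
f(1) = -3
f(6) = 17
f(10) = 33
Sum = 28

28


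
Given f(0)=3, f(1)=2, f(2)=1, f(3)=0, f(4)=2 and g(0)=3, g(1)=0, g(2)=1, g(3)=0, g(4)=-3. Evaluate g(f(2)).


f(2) = 1
g(1) = 0

0


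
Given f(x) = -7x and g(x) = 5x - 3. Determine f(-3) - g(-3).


f(-3) = 21
g(-3) = -18
Difference = 39

39


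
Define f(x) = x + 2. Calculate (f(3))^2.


25


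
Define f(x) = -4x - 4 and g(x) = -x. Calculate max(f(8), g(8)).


f(8) = -36
g(8) = -8
max = -8

-8


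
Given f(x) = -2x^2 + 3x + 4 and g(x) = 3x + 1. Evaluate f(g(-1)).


g(-1) = -2
f(-2) = (-2)*(-2)^2 + 3*(-2) + 4 = -10

-10


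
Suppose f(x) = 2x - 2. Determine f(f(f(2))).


f(2) = 2
f(2) = 2
f(2) = 2

2


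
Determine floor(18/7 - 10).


18/7 = 2.5714
2.5714 - 10 = -7.4286
floor(-7.4286) = -8

-8


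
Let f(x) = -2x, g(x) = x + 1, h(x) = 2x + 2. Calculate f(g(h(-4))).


10


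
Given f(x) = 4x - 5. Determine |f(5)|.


f(5) = 15
|15| = 15

15


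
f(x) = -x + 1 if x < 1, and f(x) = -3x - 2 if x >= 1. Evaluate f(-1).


-1 satisfies x < 1
f(-1) = 2

2


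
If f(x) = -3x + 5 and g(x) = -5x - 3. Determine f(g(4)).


g(4) = -23
f(-23) = 74

74


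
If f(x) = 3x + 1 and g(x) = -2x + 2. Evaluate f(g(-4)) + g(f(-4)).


f(g(-4)) = 31
g(f(-4)) = 24
Sum = 55

55


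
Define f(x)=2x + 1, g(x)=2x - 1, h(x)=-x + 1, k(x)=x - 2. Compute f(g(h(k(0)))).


k(0) = -2
h(-2) = 3
g(3) = 5
f(5) = 11

11


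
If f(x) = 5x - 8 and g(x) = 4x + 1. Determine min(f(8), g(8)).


f(8) = 32
g(8) = 33
min = 32

32


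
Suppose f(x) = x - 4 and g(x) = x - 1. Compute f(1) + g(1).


f(1) = -3
g(1) = 0
Sum = -3

-3


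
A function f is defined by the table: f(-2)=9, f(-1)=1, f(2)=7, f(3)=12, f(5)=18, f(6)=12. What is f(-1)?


Reading from the table at x = -1

1


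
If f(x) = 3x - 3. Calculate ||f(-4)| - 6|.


f(-4) = -15
|-15| = 15
|15 - 6| = 9

9


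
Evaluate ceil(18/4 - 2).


3


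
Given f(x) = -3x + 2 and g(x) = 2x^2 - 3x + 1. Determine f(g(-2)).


-43


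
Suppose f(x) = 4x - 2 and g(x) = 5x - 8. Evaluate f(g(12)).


g(12) = 52
f(52) = 206

206


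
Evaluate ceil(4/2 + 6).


4/2 = 2
2 + 6 = 8
ceil(8) = 8

8


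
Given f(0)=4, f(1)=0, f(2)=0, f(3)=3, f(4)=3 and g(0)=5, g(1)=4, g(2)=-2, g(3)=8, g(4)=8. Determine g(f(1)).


f(1) = 0
g(0) = 5

5


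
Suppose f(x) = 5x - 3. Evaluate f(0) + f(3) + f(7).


f(0) = -3
f(3) = 12
f(7) = 32
Sum = 41

41


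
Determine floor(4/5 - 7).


4/5 = 0.8
0.8 - 7 = -6.2
floor(-6.2) = -7

-7


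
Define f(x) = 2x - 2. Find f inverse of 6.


Solve 2x - 2 = 6
x = (6 + 2) / 2 = 4

4


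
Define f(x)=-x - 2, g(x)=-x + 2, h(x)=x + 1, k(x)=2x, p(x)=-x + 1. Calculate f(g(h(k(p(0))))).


p(0) = 1
k(1) = 2
h(2) = 3
g(3) = -1
f(-1) = -1

-1


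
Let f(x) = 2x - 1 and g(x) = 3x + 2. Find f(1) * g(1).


f(1) = 1
g(1) = 5
Product = 5

5


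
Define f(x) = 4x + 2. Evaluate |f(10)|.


f(10) = 42
|42| = 42

42


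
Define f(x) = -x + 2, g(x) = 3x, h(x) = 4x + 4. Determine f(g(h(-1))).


h(-1) = 0
g(0) = 0
f(0) = 2

2


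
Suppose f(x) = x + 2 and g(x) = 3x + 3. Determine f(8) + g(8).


f(8) = 10
g(8) = 27
Sum = 37

37


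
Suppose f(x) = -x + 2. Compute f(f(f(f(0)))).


f(0) = 2
f(2) = 0
f(0) = 2
f(2) = 0

0


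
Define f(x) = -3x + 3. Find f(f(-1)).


f(-1) = 6
f(6) = -15

-15


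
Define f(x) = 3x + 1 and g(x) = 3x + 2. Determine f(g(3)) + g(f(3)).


66


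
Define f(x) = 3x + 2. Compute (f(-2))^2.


f(-2) = -4
(-4)^2 = 16

16


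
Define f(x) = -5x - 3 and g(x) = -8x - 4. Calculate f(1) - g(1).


f(1) = -8
g(1) = -12
Difference = 4

4


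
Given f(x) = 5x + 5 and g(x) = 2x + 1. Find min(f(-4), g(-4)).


-15


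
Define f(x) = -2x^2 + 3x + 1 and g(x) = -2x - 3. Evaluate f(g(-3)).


g(-3) = 3
f(3) = (-2)*(3)^2 + 3*(3) + 1 = -8

-8


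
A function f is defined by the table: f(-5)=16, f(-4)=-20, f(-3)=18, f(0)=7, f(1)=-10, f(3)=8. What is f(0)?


7


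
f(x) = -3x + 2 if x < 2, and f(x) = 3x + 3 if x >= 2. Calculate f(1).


1 satisfies x < 2
f(1) = -1

-1


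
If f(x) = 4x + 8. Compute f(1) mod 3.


0


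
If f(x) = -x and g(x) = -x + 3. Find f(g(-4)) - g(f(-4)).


f(g(-4)) = -7
g(f(-4)) = -1
Difference = -6

-6


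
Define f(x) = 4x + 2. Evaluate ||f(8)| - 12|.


f(8) = 34
|34| = 34
|34 - 12| = 22

22


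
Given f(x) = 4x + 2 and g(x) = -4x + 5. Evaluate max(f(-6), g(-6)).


29


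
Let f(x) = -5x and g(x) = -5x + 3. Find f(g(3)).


g(3) = -12
f(-12) = 60

60


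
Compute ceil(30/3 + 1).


11


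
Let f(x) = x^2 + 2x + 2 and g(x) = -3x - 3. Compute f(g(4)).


g(4) = -15
f(-15) = 1*(-15)^2 + 2*(-15) + 2 = 197

197


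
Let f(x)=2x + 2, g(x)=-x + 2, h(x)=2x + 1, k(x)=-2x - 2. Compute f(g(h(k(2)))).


k(2) = -6
h(-6) = -11
g(-11) = 13
f(13) = 28

28


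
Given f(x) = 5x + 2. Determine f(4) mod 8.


f(4) = 22
22 mod 8 = 6

6


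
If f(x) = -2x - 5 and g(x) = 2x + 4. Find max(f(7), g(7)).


f(7) = -19
g(7) = 18
max = 18

18


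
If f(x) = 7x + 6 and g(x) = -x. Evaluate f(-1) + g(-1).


f(-1) = -1
g(-1) = 1
Sum = 0

0


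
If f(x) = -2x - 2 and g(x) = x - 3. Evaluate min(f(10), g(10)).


f(10) = -22
g(10) = 7
min = -22

-22


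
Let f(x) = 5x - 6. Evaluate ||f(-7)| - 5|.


f(-7) = -41
|-41| = 41
|41 - 5| = 36

36


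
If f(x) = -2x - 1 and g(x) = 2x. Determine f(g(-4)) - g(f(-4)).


f(g(-4)) = 15
g(f(-4)) = 14
Difference = 1

1


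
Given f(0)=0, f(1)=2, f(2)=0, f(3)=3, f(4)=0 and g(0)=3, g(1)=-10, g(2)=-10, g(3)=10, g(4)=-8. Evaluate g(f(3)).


f(3) = 3
g(3) = 10

10


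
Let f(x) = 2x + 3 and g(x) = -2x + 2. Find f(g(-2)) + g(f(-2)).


f(g(-2)) = 15
g(f(-2)) = 4
Sum = 19

19


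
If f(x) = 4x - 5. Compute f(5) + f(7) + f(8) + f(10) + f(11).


f(5) = 15
f(7) = 23
f(8) = 27
f(10) = 35
f(11) = 39
Sum = 139

139


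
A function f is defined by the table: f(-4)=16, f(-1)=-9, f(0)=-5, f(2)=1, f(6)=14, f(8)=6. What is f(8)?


Reading from the table at x = 8

6


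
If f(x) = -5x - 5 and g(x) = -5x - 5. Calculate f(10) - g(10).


f(10) = -55
g(10) = -55
Difference = 0

0


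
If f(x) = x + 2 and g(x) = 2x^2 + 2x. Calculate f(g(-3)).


g(-3) = 12
f(12) = 14

14


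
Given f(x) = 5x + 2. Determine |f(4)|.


f(4) = 22
|22| = 22

22


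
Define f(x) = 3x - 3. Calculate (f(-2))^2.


81


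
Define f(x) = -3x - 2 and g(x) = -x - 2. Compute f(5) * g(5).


f(5) = -17
g(5) = -7
Product = 119

119


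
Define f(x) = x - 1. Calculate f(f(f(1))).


f(1) = 0
f(0) = -1
f(-1) = -2

-2


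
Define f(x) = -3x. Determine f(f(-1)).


f(-1) = 3
f(3) = -9

-9


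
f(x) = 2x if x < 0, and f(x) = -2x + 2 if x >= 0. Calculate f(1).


1 satisfies x >= 0
f(1) = 0

0


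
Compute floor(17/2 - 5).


17/2 = 8.5
8.5 - 5 = 3.5
floor(3.5) = 3

3


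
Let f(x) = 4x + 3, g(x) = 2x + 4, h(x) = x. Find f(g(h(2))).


h(2) = 2
g(2) = 8
f(8) = 35

35


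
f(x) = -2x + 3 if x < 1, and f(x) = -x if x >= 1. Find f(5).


-5


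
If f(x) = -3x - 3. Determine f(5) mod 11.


f(5) = -18
-18 mod 11 = 4

4


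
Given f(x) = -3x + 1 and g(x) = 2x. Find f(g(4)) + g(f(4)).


f(g(4)) = -23
g(f(4)) = -22
Sum = -45

-45


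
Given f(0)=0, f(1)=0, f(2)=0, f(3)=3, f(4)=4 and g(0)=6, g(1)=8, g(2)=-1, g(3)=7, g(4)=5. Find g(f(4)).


f(4) = 4
g(4) = 5

5


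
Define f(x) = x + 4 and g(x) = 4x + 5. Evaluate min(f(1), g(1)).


f(1) = 5
g(1) = 9
min = 5

5


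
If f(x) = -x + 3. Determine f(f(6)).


f(6) = -3
f(-3) = 6

6


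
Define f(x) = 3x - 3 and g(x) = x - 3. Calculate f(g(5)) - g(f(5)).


f(g(5)) = 3
g(f(5)) = 9
Difference = -6

-6


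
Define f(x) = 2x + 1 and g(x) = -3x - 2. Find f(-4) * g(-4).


f(-4) = -7
g(-4) = 10
Product = -70

-70


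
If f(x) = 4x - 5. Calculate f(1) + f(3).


f(1) = -1
f(3) = 7
Sum = 6

6


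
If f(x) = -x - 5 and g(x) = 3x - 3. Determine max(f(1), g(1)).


0


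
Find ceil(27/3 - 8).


1


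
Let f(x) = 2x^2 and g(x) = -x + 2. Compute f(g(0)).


g(0) = 2
f(2) = 2*(2)^2 = 8

8


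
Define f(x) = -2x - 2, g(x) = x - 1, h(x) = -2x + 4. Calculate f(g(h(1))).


h(1) = 2
g(2) = 1
f(1) = -4

-4


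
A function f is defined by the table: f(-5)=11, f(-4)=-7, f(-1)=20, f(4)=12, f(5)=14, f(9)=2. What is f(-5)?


Reading from the table at x = -5

11


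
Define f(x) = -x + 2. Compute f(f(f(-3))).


5


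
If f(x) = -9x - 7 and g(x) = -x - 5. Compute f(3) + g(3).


f(3) = -34
g(3) = -8
Sum = -42

-42


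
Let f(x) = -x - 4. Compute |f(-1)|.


3


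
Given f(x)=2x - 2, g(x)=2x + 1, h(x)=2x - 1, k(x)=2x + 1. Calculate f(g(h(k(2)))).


k(2) = 5
h(5) = 9
g(9) = 19
f(19) = 36

36


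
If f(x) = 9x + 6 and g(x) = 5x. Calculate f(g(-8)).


g(-8) = -40
f(-40) = -354

-354


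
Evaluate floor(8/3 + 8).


8/3 = 2.6667
2.6667 + 8 = 10.6667
floor(10.6667) = 10

10


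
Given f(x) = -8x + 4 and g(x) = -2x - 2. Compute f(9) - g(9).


f(9) = -68
g(9) = -20
Difference = -48

-48


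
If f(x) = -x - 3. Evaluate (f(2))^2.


25


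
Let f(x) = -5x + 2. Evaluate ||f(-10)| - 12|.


f(-10) = 52
|52| = 52
|52 - 12| = 40

40


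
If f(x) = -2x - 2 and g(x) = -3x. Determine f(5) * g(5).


f(5) = -12
g(5) = -15
Product = 180

180


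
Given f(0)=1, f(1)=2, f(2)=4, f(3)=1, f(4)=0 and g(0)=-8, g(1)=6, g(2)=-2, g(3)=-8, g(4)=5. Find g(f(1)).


f(1) = 2
g(2) = -2

-2


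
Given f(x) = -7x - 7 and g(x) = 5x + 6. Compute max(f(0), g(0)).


f(0) = -7
g(0) = 6
max = 6

6


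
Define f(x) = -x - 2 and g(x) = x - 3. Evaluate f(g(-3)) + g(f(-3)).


f(g(-3)) = 4
g(f(-3)) = -2
Sum = 2

2


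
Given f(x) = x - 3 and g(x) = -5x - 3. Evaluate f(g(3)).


g(3) = -18
f(-18) = -21

-21


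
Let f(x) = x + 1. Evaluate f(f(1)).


f(1) = 2
f(2) = 3

3


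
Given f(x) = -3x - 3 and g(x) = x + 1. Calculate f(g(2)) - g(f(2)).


f(g(2)) = -12
g(f(2)) = -8
Difference = -4

-4


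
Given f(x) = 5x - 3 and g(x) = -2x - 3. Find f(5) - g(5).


f(5) = 22
g(5) = -13
Difference = 35

35


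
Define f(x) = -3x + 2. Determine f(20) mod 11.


f(20) = -58
-58 mod 11 = 8

8


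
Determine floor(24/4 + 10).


24/4 = 6
6 + 10 = 16
floor(16) = 16

16


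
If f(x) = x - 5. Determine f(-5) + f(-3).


f(-5) = -10
f(-3) = -8
Sum = -18

-18


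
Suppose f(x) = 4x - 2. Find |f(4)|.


f(4) = 14
|14| = 14

14


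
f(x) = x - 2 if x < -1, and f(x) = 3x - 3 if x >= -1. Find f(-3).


-5


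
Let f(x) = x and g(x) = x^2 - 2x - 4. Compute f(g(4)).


4


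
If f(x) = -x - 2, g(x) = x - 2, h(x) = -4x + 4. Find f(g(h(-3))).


h(-3) = 16
g(16) = 14
f(14) = -16

-16


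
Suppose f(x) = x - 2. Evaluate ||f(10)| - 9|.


f(10) = 8
|8| = 8
|8 - 9| = 1

1


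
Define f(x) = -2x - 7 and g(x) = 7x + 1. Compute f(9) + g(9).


f(9) = -25
g(9) = 64
Sum = 39

39


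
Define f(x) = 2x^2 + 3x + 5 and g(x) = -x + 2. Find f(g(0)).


g(0) = 2
f(2) = 2*(2)^2 + 3*(2) + 5 = 19

19


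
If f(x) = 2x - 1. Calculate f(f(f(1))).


f(1) = 1
f(1) = 1
f(1) = 1

1


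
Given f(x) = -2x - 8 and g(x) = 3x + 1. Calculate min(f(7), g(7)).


f(7) = -22
g(7) = 22
min = -22

-22


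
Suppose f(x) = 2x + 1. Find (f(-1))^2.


f(-1) = -1
(-1)^2 = 1

1


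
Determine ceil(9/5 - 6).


9/5 = 1.8
1.8 - 6 = -4.2
ceil(-4.2) = -4

-4


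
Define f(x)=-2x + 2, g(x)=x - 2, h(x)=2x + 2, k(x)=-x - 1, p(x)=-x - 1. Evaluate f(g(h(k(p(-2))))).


10


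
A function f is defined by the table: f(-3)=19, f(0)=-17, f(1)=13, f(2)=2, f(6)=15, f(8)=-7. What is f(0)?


Reading from the table at x = 0

-17


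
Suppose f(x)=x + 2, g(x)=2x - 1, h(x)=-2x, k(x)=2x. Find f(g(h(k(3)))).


k(3) = 6
h(6) = -12
g(-12) = -25
f(-25) = -23

-23


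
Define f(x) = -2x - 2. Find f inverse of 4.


-3


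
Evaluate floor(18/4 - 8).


18/4 = 4.5
4.5 - 8 = -3.5
floor(-3.5) = -4

-4


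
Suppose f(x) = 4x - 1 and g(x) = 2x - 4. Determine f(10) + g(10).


f(10) = 39
g(10) = 16
Sum = 55

55


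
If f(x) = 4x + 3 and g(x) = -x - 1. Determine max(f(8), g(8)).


35


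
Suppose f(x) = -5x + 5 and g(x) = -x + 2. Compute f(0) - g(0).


f(0) = 5
g(0) = 2
Difference = 3

3


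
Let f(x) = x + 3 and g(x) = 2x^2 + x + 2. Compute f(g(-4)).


33


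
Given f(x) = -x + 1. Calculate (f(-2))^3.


f(-2) = 3
(3)^3 = 27

27


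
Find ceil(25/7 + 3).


25/7 = 3.5714
3.5714 + 3 = 6.5714
ceil(6.5714) = 7

7


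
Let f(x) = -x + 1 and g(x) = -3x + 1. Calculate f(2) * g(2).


f(2) = -1
g(2) = -5
Product = 5

5


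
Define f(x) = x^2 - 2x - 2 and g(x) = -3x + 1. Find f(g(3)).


78


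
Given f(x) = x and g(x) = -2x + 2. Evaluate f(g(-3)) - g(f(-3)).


f(g(-3)) = 8
g(f(-3)) = 8
Difference = 0

0


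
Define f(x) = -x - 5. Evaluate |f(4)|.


f(4) = -9
|-9| = 9

9


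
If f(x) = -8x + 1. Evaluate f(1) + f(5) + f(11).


f(1) = -7
f(5) = -39
f(11) = -87
Sum = -133

-133


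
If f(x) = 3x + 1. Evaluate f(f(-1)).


f(-1) = -2
f(-2) = -5

-5


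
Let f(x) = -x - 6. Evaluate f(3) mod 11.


f(3) = -9
-9 mod 11 = 2

2


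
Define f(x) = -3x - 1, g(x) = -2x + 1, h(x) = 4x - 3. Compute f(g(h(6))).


122


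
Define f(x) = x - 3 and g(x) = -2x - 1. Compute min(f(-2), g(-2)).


f(-2) = -5
g(-2) = 3
min = -5

-5


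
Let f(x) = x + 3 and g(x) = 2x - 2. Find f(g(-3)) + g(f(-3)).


f(g(-3)) = -5
g(f(-3)) = -2
Sum = -7

-7


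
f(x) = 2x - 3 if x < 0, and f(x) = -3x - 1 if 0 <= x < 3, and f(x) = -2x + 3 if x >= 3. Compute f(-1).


-1 satisfies x < 0
f(-1) = -5

-5


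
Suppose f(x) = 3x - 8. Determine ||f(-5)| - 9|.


f(-5) = -23
|-23| = 23
|23 - 9| = 14

14


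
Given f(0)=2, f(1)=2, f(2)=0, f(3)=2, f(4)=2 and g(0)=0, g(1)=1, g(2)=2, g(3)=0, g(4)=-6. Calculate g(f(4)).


f(4) = 2
g(2) = 2

2


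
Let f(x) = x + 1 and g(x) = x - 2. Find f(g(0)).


g(0) = -2
f(-2) = -1

-1


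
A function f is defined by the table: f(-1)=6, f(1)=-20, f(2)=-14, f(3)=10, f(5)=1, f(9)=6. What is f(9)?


Reading from the table at x = 9

6


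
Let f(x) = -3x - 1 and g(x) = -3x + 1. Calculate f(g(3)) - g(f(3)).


f(g(3)) = 23
g(f(3)) = 31
Difference = -8

-8


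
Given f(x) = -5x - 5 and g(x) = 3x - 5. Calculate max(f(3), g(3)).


f(3) = -20
g(3) = 4
max = 4

4


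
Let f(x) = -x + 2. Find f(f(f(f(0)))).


f(0) = 2
f(2) = 0
f(0) = 2
f(2) = 0

0


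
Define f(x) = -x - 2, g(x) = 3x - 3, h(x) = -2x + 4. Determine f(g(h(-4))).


h(-4) = 12
g(12) = 33
f(33) = -35

-35


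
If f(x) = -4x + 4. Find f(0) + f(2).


f(0) = 4
f(2) = -4
Sum = 0

0


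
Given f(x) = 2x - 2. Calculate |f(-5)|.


f(-5) = -12
|-12| = 12

12


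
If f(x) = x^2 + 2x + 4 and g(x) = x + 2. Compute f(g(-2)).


g(-2) = 0
f(0) = 1*(0)^2 + 2*(0) + 4 = 4

4


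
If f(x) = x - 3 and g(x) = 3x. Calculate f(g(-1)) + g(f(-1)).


f(g(-1)) = -6
g(f(-1)) = -12
Sum = -18

-18


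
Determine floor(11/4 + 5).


11/4 = 2.75
2.75 + 5 = 7.75
floor(7.75) = 7

7


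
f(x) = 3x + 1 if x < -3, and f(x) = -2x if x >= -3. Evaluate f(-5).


-5 satisfies x < -3
f(-5) = -14

-14


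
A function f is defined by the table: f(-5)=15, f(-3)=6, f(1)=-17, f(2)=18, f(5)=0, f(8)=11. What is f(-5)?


Reading from the table at x = -5

15


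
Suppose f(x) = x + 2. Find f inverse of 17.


Solve x + 2 = 17
x = (17 - 2) / 1 = 15

15


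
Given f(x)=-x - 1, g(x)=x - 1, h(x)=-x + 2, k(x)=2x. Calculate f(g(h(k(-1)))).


k(-1) = -2
h(-2) = 4
g(4) = 3
f(3) = -4

-4


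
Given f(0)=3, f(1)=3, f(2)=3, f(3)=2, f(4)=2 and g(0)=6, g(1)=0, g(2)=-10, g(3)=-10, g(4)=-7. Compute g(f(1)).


f(1) = 3
g(3) = -10

-10


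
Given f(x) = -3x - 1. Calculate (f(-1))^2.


f(-1) = 2
(2)^2 = 4

4


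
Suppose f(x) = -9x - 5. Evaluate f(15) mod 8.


f(15) = -140
-140 mod 8 = 4

4


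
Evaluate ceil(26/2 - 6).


26/2 = 13
13 - 6 = 7
ceil(7) = 7

7


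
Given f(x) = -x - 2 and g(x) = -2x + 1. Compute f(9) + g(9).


-28


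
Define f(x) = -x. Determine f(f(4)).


f(4) = -4
f(-4) = 4

4


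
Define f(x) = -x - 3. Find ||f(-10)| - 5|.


2


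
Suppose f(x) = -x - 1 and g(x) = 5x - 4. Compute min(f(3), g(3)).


f(3) = -4
g(3) = 11
min = -4

-4


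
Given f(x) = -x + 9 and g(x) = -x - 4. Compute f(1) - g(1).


f(1) = 8
g(1) = -5
Difference = 13

13


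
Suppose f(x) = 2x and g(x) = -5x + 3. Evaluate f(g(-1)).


g(-1) = 8
f(8) = 16

16


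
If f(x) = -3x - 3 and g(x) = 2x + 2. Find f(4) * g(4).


f(4) = -15
g(4) = 10
Product = -150

-150


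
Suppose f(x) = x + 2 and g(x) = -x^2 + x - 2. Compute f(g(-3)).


g(-3) = -14
f(-14) = -12

-12


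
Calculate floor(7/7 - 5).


7/7 = 1
1 - 5 = -4
floor(-4) = -4

-4


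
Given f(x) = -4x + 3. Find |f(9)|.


f(9) = -33
|-33| = 33

33


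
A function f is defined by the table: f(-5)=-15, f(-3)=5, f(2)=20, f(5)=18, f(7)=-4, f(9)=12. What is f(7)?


Reading from the table at x = 7

-4


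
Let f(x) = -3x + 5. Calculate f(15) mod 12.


f(15) = -40
-40 mod 12 = 8

8


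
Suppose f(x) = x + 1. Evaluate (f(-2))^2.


f(-2) = -1
(-1)^2 = 1

1


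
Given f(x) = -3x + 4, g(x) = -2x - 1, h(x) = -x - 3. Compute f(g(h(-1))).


-5


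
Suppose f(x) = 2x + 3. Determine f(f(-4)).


f(-4) = -5
f(-5) = -7

-7


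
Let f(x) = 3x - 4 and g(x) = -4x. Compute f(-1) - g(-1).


f(-1) = -7
g(-1) = 4
Difference = -11

-11


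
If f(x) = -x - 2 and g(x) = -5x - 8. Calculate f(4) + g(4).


-34


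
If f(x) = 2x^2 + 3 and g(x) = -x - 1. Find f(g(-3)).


g(-3) = 2
f(2) = 2*(2)^2 + 3 = 11

11


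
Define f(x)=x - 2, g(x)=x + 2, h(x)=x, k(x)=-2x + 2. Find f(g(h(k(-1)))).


k(-1) = 4
h(4) = 4
g(4) = 6
f(6) = 4

4


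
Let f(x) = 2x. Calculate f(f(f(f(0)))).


f(0) = 0
f(0) = 0
f(0) = 0
f(0) = 0

0


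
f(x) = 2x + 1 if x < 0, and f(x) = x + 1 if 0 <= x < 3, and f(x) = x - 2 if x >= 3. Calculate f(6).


6 satisfies x >= 3
f(6) = 4

4


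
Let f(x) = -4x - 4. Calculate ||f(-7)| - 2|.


f(-7) = 24
|24| = 24
|24 - 2| = 22

22


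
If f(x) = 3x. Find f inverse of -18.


Solve 3x = -18
x = (-18) / 3 = -6

-6


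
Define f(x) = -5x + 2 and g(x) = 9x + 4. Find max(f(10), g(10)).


f(10) = -48
g(10) = 94
max = 94

94


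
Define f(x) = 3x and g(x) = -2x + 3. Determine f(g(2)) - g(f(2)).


6


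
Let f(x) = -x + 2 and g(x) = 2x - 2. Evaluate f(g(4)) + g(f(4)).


f(g(4)) = -4
g(f(4)) = -6
Sum = -10

-10


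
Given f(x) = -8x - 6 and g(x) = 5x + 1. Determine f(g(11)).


-454


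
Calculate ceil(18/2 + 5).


14


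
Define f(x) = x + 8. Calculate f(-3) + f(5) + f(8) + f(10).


f(-3) = 5
f(5) = 13
f(8) = 16
f(10) = 18
Sum = 52

52


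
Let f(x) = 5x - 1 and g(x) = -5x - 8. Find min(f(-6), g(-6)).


-31


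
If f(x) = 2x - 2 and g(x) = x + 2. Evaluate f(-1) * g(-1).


f(-1) = -4
g(-1) = 1
Product = -4

-4


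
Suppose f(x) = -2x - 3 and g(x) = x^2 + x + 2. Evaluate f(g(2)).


g(2) = 8
f(8) = -19

-19


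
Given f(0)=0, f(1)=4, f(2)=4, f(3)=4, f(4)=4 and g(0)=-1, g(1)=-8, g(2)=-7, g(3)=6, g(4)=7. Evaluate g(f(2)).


f(2) = 4
g(4) = 7

7


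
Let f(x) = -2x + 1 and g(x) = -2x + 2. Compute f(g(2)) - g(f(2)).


f(g(2)) = 5
g(f(2)) = 8
Difference = -3

-3


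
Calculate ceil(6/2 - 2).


6/2 = 3
3 - 2 = 1
ceil(1) = 1

1


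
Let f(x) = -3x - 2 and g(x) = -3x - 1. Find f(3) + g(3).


f(3) = -11
g(3) = -10
Sum = -21

-21


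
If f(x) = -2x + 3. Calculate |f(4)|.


f(4) = -5
|-5| = 5

5


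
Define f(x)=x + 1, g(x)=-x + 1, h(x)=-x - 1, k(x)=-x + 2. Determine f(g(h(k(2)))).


k(2) = 0
h(0) = -1
g(-1) = 2
f(2) = 3

3


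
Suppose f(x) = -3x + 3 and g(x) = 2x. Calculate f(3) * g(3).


f(3) = -6
g(3) = 6
Product = -36

-36


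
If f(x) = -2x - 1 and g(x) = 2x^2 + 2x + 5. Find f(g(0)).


g(0) = 5
f(5) = -11

-11


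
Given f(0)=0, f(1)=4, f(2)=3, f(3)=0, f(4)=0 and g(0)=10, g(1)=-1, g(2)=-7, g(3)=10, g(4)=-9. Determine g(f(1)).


f(1) = 4
g(4) = -9

-9


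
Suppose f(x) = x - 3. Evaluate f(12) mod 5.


f(12) = 9
9 mod 5 = 4

4


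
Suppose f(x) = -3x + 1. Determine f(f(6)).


f(6) = -17
f(-17) = 52

52


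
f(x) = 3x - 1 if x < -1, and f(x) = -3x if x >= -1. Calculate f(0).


0


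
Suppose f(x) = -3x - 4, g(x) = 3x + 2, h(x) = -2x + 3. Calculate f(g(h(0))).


h(0) = 3
g(3) = 11
f(11) = -37

-37


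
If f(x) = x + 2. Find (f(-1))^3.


1


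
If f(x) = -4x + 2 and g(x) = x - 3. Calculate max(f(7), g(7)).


f(7) = -26
g(7) = 4
max = 4

4


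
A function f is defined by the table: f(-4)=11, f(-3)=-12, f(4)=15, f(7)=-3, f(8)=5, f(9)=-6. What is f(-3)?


Reading from the table at x = -3

-12


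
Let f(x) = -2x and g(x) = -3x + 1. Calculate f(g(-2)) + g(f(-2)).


f(g(-2)) = -14
g(f(-2)) = -11
Sum = -25

-25


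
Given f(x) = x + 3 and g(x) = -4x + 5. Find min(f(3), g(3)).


f(3) = 6
g(3) = -7
min = -7

-7


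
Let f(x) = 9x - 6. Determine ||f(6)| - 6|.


f(6) = 48
|48| = 48
|48 - 6| = 42

42


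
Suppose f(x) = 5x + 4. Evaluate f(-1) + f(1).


f(-1) = -1
f(1) = 9
Sum = 8

8


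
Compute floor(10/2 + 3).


10/2 = 5
5 + 3 = 8
floor(8) = 8

8


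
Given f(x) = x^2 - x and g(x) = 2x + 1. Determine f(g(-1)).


2


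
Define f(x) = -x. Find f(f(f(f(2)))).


f(2) = -2
f(-2) = 2
f(2) = -2
f(-2) = 2

2


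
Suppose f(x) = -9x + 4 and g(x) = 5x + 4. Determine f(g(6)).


-302


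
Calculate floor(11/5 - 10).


11/5 = 2.2
2.2 - 10 = -7.8
floor(-7.8) = -8

-8


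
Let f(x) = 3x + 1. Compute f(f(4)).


40


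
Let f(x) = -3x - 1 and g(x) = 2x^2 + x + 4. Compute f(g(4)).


g(4) = 40
f(40) = -121

-121


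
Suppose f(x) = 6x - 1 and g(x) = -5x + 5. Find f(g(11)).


-301


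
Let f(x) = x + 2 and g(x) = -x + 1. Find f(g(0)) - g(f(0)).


4


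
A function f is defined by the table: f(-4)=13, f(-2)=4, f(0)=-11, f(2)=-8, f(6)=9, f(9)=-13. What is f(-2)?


Reading from the table at x = -2

4


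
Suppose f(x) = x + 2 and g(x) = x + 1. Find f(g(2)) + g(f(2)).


f(g(2)) = 5
g(f(2)) = 5
Sum = 10

10


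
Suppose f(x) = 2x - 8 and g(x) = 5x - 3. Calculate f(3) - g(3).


-14


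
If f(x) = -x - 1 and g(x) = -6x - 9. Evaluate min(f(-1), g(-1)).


-3


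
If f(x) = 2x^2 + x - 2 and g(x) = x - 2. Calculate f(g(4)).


g(4) = 2
f(2) = 2*(2)^2 + 1*(2) - 2 = 8

8


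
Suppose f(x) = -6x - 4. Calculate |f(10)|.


f(10) = -64
|-64| = 64

64


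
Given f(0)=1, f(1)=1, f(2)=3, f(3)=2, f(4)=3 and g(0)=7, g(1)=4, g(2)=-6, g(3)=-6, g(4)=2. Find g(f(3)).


-6


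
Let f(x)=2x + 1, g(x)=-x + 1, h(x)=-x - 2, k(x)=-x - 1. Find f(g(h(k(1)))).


k(1) = -2
h(-2) = 0
g(0) = 1
f(1) = 3

3


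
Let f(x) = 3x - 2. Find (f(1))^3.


1


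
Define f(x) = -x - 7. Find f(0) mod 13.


f(0) = -7
-7 mod 13 = 6

6


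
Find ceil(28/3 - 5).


28/3 = 9.3333
9.3333 - 5 = 4.3333
ceil(4.3333) = 5

5


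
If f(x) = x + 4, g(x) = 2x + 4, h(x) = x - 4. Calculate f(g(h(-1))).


h(-1) = -5
g(-5) = -6
f(-6) = -2

-2


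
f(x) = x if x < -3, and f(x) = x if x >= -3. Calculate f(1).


1 satisfies x >= -3
f(1) = 1

1


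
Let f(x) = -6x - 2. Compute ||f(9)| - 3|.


f(9) = -56
|-56| = 56
|56 - 3| = 53

53


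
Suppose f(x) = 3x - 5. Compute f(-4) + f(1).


f(-4) = -17
f(1) = -2
Sum = -19

-19


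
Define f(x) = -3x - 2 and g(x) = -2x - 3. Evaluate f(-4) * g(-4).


50


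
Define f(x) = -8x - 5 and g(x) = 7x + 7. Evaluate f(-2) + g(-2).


f(-2) = 11
g(-2) = -7
Sum = 4

4


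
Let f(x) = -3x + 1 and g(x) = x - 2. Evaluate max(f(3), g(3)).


f(3) = -8
g(3) = 1
max = 1

1


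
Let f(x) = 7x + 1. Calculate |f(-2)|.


f(-2) = -13
|-13| = 13

13


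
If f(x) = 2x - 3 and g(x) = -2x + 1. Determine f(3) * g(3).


-15


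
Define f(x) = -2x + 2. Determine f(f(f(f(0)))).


f(0) = 2
f(2) = -2
f(-2) = 6
f(6) = -10

-10


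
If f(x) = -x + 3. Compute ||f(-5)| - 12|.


f(-5) = 8
|8| = 8
|8 - 12| = 4

4


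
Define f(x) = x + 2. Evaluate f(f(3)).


f(3) = 5
f(5) = 7

7


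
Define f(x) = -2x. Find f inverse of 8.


-4


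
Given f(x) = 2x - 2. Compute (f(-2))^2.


36


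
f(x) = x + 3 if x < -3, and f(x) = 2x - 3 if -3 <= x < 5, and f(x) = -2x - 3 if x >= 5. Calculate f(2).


1


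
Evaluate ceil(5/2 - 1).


5/2 = 2.5
2.5 - 1 = 1.5
ceil(1.5) = 2

2


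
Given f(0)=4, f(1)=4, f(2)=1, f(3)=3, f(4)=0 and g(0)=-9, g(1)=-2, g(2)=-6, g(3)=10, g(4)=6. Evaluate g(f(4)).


f(4) = 0
g(0) = -9

-9


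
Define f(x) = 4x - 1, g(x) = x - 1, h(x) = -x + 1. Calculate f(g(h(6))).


h(6) = -5
g(-5) = -6
f(-6) = -25

-25


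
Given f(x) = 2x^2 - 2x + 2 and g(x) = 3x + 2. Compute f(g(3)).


g(3) = 11
f(11) = 2*(11)^2 - 2*(11) + 2 = 222

222


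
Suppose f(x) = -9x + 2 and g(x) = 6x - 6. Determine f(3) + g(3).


f(3) = -25
g(3) = 12
Sum = -13

-13


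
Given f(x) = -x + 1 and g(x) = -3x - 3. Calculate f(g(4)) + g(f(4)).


f(g(4)) = 16
g(f(4)) = 6
Sum = 22

22


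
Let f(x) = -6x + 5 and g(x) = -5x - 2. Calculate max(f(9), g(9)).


f(9) = -49
g(9) = -47
max = -47

-47


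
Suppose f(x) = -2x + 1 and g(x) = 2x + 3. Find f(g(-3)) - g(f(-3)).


f(g(-3)) = 7
g(f(-3)) = 17
Difference = -10

-10


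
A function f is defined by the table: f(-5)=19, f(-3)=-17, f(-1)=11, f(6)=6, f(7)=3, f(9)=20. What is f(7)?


Reading from the table at x = 7

3


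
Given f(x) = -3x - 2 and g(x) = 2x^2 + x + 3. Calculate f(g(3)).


g(3) = 24
f(24) = -74

-74


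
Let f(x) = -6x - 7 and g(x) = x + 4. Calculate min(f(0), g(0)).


f(0) = -7
g(0) = 4
min = -7

-7


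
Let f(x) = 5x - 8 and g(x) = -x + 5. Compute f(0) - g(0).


f(0) = -8
g(0) = 5
Difference = -13

-13


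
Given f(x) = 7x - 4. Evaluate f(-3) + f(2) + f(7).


f(-3) = -25
f(2) = 10
f(7) = 45
Sum = 30

30


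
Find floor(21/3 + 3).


21/3 = 7
7 + 3 = 10
floor(10) = 10

10


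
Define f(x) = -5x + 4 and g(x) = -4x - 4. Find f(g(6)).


144


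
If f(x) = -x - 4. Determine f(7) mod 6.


f(7) = -11
-11 mod 6 = 1

1


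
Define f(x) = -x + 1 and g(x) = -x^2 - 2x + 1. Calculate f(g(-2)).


g(-2) = 1
f(1) = 0

0


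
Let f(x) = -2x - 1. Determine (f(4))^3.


-729


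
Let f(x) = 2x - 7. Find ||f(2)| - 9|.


f(2) = -3
|-3| = 3
|3 - 9| = 6

6


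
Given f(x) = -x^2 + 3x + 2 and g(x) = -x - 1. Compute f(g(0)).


g(0) = -1
f(-1) = (-1)*(-1)^2 + 3*(-1) + 2 = -2

-2


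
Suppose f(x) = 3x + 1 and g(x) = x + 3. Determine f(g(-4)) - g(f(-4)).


f(g(-4)) = -2
g(f(-4)) = -8
Difference = 6

6


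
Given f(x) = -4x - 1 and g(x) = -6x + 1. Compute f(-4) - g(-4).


f(-4) = 15
g(-4) = 25
Difference = -10

-10


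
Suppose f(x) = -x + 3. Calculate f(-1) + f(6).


1


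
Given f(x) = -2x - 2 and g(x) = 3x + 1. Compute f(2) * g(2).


f(2) = -6
g(2) = 7
Product = -42

-42


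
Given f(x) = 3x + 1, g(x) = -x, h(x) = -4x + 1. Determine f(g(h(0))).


h(0) = 1
g(1) = -1
f(-1) = -2

-2


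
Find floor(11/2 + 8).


13


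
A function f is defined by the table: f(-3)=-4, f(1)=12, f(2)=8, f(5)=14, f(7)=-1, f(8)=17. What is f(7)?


-1


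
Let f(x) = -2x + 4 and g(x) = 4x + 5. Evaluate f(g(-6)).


g(-6) = -19
f(-19) = 42

42


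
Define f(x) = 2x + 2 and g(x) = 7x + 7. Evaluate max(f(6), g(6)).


f(6) = 14
g(6) = 49
max = 49

49


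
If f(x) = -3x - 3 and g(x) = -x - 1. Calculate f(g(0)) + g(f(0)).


f(g(0)) = 0
g(f(0)) = 2
Sum = 2

2


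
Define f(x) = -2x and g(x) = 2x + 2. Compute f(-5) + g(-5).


f(-5) = 10
g(-5) = -8
Sum = 2

2


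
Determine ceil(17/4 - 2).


17/4 = 4.25
4.25 - 2 = 2.25
ceil(2.25) = 3

3


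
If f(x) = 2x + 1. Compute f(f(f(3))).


31


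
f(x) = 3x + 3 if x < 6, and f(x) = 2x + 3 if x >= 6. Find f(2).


2 satisfies x < 6
f(2) = 9

9


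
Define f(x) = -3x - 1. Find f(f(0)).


f(0) = -1
f(-1) = 2

2


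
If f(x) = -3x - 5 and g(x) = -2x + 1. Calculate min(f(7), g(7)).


f(7) = -26
g(7) = -13
min = -26

-26


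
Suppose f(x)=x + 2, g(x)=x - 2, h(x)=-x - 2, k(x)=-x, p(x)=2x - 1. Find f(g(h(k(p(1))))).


p(1) = 1
k(1) = -1
h(-1) = -1
g(-1) = -3
f(-3) = -1

-1


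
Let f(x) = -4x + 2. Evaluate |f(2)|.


f(2) = -6
|-6| = 6

6


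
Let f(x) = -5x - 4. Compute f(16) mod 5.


f(16) = -84
-84 mod 5 = 1

1


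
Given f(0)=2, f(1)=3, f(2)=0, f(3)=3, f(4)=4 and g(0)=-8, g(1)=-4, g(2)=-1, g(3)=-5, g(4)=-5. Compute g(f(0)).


f(0) = 2
g(2) = -1

-1


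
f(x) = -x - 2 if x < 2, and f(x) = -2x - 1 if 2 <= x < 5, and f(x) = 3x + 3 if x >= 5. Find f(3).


3 satisfies 2 <= x < 5
f(3) = -7

-7


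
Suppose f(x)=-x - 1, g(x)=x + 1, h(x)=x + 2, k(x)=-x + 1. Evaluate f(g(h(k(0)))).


k(0) = 1
h(1) = 3
g(3) = 4
f(4) = -5

-5


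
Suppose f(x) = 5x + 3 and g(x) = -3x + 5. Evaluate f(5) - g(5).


38


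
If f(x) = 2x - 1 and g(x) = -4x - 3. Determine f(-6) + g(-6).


f(-6) = -13
g(-6) = 21
Sum = 8

8


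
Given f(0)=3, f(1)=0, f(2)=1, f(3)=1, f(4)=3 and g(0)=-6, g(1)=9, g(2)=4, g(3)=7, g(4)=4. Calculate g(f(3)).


f(3) = 1
g(1) = 9

9


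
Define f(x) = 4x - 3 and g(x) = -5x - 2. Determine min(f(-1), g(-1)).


-7


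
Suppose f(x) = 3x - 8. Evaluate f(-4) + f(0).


f(-4) = -20
f(0) = -8
Sum = -28

-28


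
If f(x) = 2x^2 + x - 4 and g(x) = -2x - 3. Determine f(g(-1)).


g(-1) = -1
f(-1) = 2*(-1)^2 + 1*(-1) - 4 = -3

-3


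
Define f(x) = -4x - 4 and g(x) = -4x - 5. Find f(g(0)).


g(0) = -5
f(-5) = 16

16


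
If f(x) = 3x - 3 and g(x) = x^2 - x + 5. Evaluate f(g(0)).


g(0) = 5
f(5) = 12

12


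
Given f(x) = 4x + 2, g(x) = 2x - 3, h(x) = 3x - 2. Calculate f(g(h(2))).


h(2) = 4
g(4) = 5
f(5) = 22

22


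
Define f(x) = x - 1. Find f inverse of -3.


-2


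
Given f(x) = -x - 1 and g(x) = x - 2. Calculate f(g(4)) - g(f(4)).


f(g(4)) = -3
g(f(4)) = -7
Difference = 4

4


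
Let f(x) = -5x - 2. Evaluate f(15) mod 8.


f(15) = -77
-77 mod 8 = 3

3


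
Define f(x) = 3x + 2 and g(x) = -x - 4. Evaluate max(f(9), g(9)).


f(9) = 29
g(9) = -13
max = 29

29


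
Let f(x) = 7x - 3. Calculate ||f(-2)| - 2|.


f(-2) = -17
|-17| = 17
|17 - 2| = 15

15


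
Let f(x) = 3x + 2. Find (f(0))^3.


f(0) = 2
(2)^3 = 8

8


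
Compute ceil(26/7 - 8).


26/7 = 3.7143
3.7143 - 8 = -4.2857
ceil(-4.2857) = -4

-4


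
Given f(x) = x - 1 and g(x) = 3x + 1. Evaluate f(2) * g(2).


f(2) = 1
g(2) = 7
Product = 7

7


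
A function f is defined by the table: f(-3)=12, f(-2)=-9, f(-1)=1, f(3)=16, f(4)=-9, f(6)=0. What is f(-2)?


Reading from the table at x = -2

-9


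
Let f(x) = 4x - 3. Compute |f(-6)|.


f(-6) = -27
|-27| = 27

27


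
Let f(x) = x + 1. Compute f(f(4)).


f(4) = 5
f(5) = 6

6


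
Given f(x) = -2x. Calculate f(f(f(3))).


-24


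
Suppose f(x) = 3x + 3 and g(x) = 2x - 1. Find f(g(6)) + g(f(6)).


f(g(6)) = 36
g(f(6)) = 41
Sum = 77

77


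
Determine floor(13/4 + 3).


13/4 = 3.25
3.25 + 3 = 6.25
floor(6.25) = 6

6


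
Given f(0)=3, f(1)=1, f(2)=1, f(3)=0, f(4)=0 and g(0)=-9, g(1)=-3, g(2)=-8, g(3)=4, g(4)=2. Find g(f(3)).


-9


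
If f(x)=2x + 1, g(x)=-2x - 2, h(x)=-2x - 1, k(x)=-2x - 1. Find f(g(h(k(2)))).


k(2) = -5
h(-5) = 9
g(9) = -20
f(-20) = -39

-39


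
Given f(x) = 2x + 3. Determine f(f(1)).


13


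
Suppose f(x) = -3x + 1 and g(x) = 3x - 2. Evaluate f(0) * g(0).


f(0) = 1
g(0) = -2
Product = -2

-2


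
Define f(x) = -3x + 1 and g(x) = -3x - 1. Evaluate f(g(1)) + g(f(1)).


f(g(1)) = 13
g(f(1)) = 5
Sum = 18

18


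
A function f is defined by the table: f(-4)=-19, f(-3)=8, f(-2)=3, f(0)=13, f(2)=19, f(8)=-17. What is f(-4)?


Reading from the table at x = -4

-19


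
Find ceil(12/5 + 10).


12/5 = 2.4
2.4 + 10 = 12.4
ceil(12.4) = 13

13


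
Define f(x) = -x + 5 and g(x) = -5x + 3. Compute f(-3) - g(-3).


f(-3) = 8
g(-3) = 18
Difference = -10

-10


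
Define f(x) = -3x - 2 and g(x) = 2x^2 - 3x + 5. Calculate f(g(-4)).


-149


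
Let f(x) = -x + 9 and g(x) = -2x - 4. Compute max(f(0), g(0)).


9


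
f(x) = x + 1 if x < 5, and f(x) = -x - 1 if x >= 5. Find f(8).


8 satisfies x >= 5
f(8) = -9

-9


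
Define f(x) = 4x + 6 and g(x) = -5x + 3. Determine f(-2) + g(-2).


f(-2) = -2
g(-2) = 13
Sum = 11

11


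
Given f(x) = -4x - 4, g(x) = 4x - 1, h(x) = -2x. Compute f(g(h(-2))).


-64


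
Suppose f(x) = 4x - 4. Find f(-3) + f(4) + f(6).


f(-3) = -16
f(4) = 12
f(6) = 20
Sum = 16

16


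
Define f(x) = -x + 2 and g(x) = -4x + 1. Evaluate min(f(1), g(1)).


f(1) = 1
g(1) = -3
min = -3

-3


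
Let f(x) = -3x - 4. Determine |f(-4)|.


f(-4) = 8
|8| = 8

8


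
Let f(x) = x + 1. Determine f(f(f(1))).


4


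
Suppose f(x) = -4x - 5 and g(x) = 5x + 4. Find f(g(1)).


-41


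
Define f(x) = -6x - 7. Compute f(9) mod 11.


f(9) = -61
-61 mod 11 = 5

5


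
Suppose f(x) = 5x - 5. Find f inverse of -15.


Solve 5x - 5 = -15
x = (-15 + 5) / 5 = -2

-2


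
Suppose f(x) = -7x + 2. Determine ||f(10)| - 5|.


f(10) = -68
|-68| = 68
|68 - 5| = 63

63


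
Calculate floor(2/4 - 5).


2/4 = 0.5
0.5 - 5 = -4.5
floor(-4.5) = -5

-5


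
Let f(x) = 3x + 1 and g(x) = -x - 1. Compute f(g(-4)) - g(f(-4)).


f(g(-4)) = 10
g(f(-4)) = 10
Difference = 0

0


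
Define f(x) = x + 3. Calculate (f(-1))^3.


f(-1) = 2
(2)^3 = 8

8


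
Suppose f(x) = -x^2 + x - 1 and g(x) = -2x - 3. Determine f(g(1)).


-31


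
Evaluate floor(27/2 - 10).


27/2 = 13.5
13.5 - 10 = 3.5
floor(3.5) = 3

3
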